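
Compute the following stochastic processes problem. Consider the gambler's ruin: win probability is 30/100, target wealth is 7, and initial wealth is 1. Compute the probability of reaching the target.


Gambler's ruin formula:
r = q/p = 0.7000/0.3000 = 2.3333
P(win) = (1 - r^i)/(1 - r^N)
= (1 - 2.3333^1)/(1 - 2.3333^7)
= 0.0036

0.0036


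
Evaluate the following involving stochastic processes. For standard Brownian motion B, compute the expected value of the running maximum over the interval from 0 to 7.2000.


E(max B(s)) = sqrt(2t/pi)
= sqrt(2*7.2000/pi)
= sqrt(4.5837)
= 2.1409

2.1409


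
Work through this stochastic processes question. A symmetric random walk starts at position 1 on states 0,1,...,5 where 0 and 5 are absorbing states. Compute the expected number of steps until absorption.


For symmetric RW on 0,...,N with absorbing barriers, E(i) = i*(N-i)
E(1) = 1 * 4 = 4

4


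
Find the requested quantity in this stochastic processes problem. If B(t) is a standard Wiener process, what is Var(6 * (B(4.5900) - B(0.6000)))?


Var(alpha*(B(t)-B(s))) = alpha^2 * (t-s)
= 6^2 * (4.5900 - 0.6000)
= 36 * 3.9900
= 143.6400

143.6400


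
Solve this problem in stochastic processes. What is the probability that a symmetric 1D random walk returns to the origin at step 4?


P(S(4) = 0) = C(4,2) / 4^2
= 6 / 16
= 0.3750

0.3750


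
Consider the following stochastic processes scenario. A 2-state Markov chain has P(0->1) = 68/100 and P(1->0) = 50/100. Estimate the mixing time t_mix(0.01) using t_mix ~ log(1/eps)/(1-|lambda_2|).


lambda_2 = |1 - p01 - p10| = |1 - 0.6800 - 0.5000| = 0.1800
t_mix ~ log(1/eps)/(1 - |lambda_2|)
= log(100)/(1 - 0.1800) = 4.6052/0.8200
= 5.6161

5.6161


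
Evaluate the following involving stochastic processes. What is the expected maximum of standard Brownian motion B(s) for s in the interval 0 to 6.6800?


E(max B(s)) = sqrt(2t/pi)
= sqrt(2*6.6800/pi)
= sqrt(4.2526)
= 2.0622

2.0622


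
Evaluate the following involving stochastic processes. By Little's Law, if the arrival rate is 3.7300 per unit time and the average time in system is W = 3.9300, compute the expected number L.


Little's Law: L = lambda * W
= 3.7300 * 3.9300
= 14.6589

14.6589


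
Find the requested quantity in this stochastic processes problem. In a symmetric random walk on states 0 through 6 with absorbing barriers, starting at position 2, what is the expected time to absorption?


For symmetric RW on 0,...,N with absorbing barriers, E(i) = i*(N-i)
E(2) = 2 * 4 = 8

8


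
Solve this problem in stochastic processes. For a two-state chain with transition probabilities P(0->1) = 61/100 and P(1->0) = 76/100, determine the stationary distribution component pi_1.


Stationary distribution: pi_0 = p10/(p01+p10), pi_1 = p01/(p01+p10)
p01 = 0.6100, p10 = 0.7600
pi_1 = 0.4453

0.4453


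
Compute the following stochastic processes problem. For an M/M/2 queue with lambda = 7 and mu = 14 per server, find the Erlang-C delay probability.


a = lambda/mu = 0.5000
rho = a/c = 0.2500
Erlang-C formula applied:
C(c,a) = 0.1000

0.1000


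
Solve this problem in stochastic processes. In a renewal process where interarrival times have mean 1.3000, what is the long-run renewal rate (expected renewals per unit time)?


Long-run renewal rate = 1/E(X)
= 1/1.3000
= 0.7692

0.7692


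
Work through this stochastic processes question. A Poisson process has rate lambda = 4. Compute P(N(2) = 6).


P(N(t)=k) = (lambda*t)^k * exp(-lambda*t) / k!
lambda*t = 8
= 8^6 * exp(-8) / 6!
= 262144 * 3.3546e-04 / 720
= 0.1221

0.1221


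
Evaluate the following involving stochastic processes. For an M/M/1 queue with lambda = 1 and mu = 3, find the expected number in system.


rho = 1/3 = 0.3333
L = rho/(1-rho)
= 0.3333/0.6667
= 0.5000

0.5000


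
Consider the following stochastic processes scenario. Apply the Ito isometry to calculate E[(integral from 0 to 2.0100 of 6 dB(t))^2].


By Ito isometry: E[(int f dB)^2] = int f^2 dt
= 6^2 * 2.0100
= 36 * 2.0100 = 72.3600

72.3600


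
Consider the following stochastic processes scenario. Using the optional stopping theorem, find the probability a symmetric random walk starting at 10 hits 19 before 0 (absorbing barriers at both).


By optional stopping theorem: E(M at tau) = M(0) = 10
P(hit 19)*19 + P(hit 0)*0 = 10
P(hit 19) = (10 - 0)/(19 - 0) = 10/19 = 0.5263

0.5263


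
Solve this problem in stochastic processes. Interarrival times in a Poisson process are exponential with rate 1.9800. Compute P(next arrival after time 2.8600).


P(X > t) = exp(-lambda * t)
= exp(-1.9800 * 2.8600)
= exp(-5.6628) = 0.0035

0.0035


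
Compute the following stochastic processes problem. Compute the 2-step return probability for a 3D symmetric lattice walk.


P(return in 2 steps) = P(reverse first step) = 1/(2d)
= 1/6
= 0.1667

0.1667


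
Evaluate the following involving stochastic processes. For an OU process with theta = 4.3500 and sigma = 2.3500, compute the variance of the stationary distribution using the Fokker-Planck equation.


Stationary variance = sigma^2 / (2*theta)
= 2.3500^2 / (2*4.3500)
= 5.5225 / 8.7000
= 0.6348

0.6348


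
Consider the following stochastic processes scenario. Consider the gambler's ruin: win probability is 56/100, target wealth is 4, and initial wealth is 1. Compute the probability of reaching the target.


Gambler's ruin formula:
r = q/p = 0.4400/0.5600 = 0.7857
P(win) = (1 - r^i)/(1 - r^N)
= (1 - 0.7857^1)/(1 - 0.7857^4)
= 0.3462

0.3462


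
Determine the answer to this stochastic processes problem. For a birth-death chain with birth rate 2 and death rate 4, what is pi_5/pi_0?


For birth-death process, pi_n/pi_0 = (lambda/mu)^n
= (2/4)^5
= 0.0312

0.0312


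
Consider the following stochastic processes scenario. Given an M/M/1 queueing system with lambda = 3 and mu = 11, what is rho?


rho = lambda/mu
= 3/11
= 0.2727

0.2727


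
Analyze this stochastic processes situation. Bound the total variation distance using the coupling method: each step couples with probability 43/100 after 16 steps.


TV distance bound <= (1-delta)^n
= (1 - 0.4300)^16
= 0.5700^16
= 1.2416e-04

1.2416e-04


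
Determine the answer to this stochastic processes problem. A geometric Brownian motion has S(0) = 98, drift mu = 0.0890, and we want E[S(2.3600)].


E[S(t)] = S(0) * exp(mu * t)
= 98 * exp(0.0890 * 2.3600)
= 98 * 1.2337
= 120.9053

120.9053


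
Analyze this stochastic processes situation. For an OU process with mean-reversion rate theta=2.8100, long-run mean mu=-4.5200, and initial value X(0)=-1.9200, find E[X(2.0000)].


E[X(t)] = mu + (X(0) - mu)*exp(-theta*t)
= -4.5200 + (-1.9200 - -4.5200)*exp(-2.8100*2.0000)
= -4.5200 + 2.6000 * 0.0036
= -4.5106

-4.5106


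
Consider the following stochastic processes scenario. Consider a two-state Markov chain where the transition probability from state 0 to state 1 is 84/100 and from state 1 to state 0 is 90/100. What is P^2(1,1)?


Computing P^2 by matrix multiplication.
P = [[0.1600, 0.8400], [0.9000, 0.1000]]
After raising P to the power 2:
P^2(1,1) = 0.7660

0.7660


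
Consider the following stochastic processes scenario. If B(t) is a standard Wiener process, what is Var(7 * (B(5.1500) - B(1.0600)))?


Var(alpha*(B(t)-B(s))) = alpha^2 * (t-s)
= 7^2 * (5.1500 - 1.0600)
= 49 * 4.0900
= 200.4100

200.4100


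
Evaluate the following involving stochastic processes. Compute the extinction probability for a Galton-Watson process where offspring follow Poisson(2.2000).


Since mu = 2.2000 > 1, extinction prob q < 1.
Solve s = exp(mu*(s-1)) iteratively.
q = 0.1563

0.1563


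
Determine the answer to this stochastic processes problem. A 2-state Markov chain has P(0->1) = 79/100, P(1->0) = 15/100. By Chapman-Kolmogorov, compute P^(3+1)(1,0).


P^4 = P^3 * P^1
Computing via matrix multiplication of the transition matrix.
Entry (1,0) of P^4 = 0.1596

0.1596


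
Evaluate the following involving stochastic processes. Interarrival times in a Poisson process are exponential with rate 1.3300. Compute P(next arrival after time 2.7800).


P(X > t) = exp(-lambda * t)
= exp(-1.3300 * 2.7800)
= exp(-3.6974) = 0.0248

0.0248


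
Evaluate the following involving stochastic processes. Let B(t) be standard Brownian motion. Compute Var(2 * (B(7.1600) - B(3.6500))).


Var(alpha*(B(t)-B(s))) = alpha^2 * (t-s)
= 2^2 * (7.1600 - 3.6500)
= 4 * 3.5100
= 14.0400

14.0400


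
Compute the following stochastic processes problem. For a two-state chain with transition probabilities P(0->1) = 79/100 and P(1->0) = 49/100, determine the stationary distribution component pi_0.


Stationary distribution: pi_0 = p10/(p01+p10), pi_1 = p01/(p01+p10)
p01 = 0.7900, p10 = 0.4900
pi_0 = 0.3828

0.3828


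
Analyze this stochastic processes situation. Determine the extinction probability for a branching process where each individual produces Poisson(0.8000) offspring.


Since mu = 0.8000 <= 1, extinction probability = 1.

1.0000


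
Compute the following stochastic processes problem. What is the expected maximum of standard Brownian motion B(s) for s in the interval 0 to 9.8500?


E(max B(s)) = sqrt(2t/pi)
= sqrt(2*9.8500/pi)
= sqrt(6.2707)
= 2.5041

2.5041


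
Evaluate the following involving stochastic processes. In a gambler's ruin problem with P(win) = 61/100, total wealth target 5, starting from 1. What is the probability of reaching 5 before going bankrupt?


Gambler's ruin formula:
r = q/p = 0.3900/0.6100 = 0.6393
P(win) = (1 - r^i)/(1 - r^N)
= (1 - 0.6393^1)/(1 - 0.6393^5)
= 0.4038

0.4038


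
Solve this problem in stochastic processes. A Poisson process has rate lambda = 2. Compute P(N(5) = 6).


P(N(t)=k) = (lambda*t)^k * exp(-lambda*t) / k!
lambda*t = 10
= 10^6 * exp(-10) / 6!
= 1000000 * 4.5400e-05 / 720
= 0.0631

0.0631


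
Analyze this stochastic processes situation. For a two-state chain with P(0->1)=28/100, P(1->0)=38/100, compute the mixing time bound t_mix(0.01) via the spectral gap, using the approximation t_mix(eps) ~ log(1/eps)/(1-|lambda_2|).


lambda_2 = |1 - p01 - p10| = |1 - 0.2800 - 0.3800| = 0.3400
t_mix ~ log(1/eps)/(1 - |lambda_2|)
= log(100)/(1 - 0.3400) = 4.6052/0.6600
= 6.9775

6.9775


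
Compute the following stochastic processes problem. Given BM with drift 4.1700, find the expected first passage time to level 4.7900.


Expected first passage time = a/mu
= 4.7900/4.1700
= 1.1487

1.1487


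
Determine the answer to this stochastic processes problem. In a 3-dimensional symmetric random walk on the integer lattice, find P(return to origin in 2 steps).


P(return in 2 steps) = P(reverse first step) = 1/(2d)
= 1/6
= 0.1667

0.1667


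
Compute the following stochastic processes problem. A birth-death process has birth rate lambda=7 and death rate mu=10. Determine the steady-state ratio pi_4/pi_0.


For birth-death process, pi_n/pi_0 = (lambda/mu)^n
= (7/10)^4
= 0.2401

0.2401


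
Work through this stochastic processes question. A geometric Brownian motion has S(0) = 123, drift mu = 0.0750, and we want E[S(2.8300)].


E[S(t)] = S(0) * exp(mu * t)
= 123 * exp(0.0750 * 2.8300)
= 123 * 1.2365
= 152.0842

152.0842


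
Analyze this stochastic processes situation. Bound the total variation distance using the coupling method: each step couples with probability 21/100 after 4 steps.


TV distance bound <= (1-delta)^n
= (1 - 0.2100)^4
= 0.7900^4
= 0.3895

0.3895


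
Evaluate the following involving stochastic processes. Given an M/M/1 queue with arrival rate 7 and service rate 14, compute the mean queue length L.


rho = 7/14 = 0.5000
L = rho/(1-rho)
= 0.5000/0.5000
= 1.0000

1.0000


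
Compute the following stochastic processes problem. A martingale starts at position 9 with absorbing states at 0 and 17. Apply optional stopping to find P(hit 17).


By optional stopping theorem: E(M at tau) = M(0) = 9
P(hit 17)*17 + P(hit 0)*0 = 9
P(hit 17) = (9 - 0)/(17 - 0) = 9/17 = 0.5294

0.5294


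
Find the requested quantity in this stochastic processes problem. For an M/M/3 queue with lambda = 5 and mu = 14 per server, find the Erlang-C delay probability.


a = lambda/mu = 0.3571
rho = a/c = 0.1190
Erlang-C formula applied:
C(c,a) = 0.0060

0.0060


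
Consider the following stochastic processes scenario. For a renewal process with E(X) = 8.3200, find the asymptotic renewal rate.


Long-run renewal rate = 1/E(X)
= 1/8.3200
= 0.1202

0.1202


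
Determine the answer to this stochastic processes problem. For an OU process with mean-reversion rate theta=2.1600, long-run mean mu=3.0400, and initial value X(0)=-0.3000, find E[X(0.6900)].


E[X(t)] = mu + (X(0) - mu)*exp(-theta*t)
= 3.0400 + (-0.3000 - 3.0400)*exp(-2.1600*0.6900)
= 3.0400 + -3.3400 * 0.2253
= 2.2876

2.2876


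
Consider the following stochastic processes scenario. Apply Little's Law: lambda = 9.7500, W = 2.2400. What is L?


Little's Law: L = lambda * W
= 9.7500 * 2.2400
= 21.8400

21.8400


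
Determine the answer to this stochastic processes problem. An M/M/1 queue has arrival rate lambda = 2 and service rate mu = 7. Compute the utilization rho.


rho = lambda/mu
= 2/7
= 0.2857

0.2857


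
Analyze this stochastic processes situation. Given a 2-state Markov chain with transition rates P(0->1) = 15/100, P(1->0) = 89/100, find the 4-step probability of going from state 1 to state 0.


Computing P^4 by matrix multiplication.
P = [[0.8500, 0.1500], [0.8900, 0.1100]]
After raising P to the power 4:
P^4(1,0) = 0.8558

0.8558


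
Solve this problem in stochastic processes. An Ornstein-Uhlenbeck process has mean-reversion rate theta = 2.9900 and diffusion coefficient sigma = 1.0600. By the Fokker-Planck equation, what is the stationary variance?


Stationary variance = sigma^2 / (2*theta)
= 1.0600^2 / (2*2.9900)
= 1.1236 / 5.9800
= 0.1879

0.1879


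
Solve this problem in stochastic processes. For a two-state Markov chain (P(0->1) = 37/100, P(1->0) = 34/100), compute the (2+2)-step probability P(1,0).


P^4 = P^2 * P^2
Computing via matrix multiplication of the transition matrix.
Entry (1,0) of P^4 = 0.4755

0.4755


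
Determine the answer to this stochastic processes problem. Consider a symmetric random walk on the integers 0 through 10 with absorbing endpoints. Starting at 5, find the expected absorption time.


For symmetric RW on 0,...,N with absorbing barriers, E(i) = i*(N-i)
E(5) = 5 * 5 = 25

25


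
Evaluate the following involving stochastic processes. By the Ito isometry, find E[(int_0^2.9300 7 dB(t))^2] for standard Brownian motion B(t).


By Ito isometry: E[(int f dB)^2] = int f^2 dt
= 7^2 * 2.9300
= 49 * 2.9300 = 143.5700

143.5700


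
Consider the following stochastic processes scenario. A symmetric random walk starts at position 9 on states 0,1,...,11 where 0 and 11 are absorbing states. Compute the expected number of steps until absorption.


For symmetric RW on 0,...,N with absorbing barriers, E(i) = i*(N-i)
E(9) = 9 * 2 = 18

18


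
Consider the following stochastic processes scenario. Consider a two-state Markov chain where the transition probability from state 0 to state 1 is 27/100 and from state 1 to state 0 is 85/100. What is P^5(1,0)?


Computing P^5 by matrix multiplication.
P = [[0.7300, 0.2700], [0.8500, 0.1500]]
After raising P to the power 5:
P^5(1,0) = 0.7589

0.7589


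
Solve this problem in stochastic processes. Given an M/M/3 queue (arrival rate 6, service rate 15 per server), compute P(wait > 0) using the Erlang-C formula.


a = lambda/mu = 0.4000
rho = a/c = 0.1333
Erlang-C formula applied:
C(c,a) = 0.0082

0.0082


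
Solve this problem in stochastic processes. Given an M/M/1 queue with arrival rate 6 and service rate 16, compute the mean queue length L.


rho = 6/16 = 0.3750
L = rho/(1-rho)
= 0.3750/0.6250
= 0.6000

0.6000


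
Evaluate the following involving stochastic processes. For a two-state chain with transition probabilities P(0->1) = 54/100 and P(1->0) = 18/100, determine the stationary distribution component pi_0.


Stationary distribution: pi_0 = p10/(p01+p10), pi_1 = p01/(p01+p10)
p01 = 0.5400, p10 = 0.1800
pi_0 = 0.2500

0.2500


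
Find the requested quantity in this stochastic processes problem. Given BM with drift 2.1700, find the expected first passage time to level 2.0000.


Expected first passage time = a/mu
= 2.0000/2.1700
= 0.9217

0.9217


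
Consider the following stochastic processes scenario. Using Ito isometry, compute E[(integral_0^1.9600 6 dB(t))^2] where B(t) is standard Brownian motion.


By Ito isometry: E[(int f dB)^2] = int f^2 dt
= 6^2 * 1.9600
= 36 * 1.9600 = 70.5600

70.5600


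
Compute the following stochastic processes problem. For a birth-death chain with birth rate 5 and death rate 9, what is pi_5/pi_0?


For birth-death process, pi_n/pi_0 = (lambda/mu)^n
= (5/9)^5
= 0.0529

0.0529


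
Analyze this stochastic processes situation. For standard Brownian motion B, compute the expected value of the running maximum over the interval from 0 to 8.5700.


E(max B(s)) = sqrt(2t/pi)
= sqrt(2*8.5700/pi)
= sqrt(5.4558)
= 2.3358

2.3358


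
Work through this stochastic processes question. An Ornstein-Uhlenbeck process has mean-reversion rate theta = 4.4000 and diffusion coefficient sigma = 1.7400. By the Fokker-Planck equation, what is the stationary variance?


Stationary variance = sigma^2 / (2*theta)
= 1.7400^2 / (2*4.4000)
= 3.0276 / 8.8000
= 0.3440

0.3440


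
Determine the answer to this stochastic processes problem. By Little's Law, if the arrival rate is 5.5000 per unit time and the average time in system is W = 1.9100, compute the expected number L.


Little's Law: L = lambda * W
= 5.5000 * 1.9100
= 10.5050

10.5050


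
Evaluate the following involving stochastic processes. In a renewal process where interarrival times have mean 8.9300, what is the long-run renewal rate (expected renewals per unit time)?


Long-run renewal rate = 1/E(X)
= 1/8.9300
= 0.1120

0.1120


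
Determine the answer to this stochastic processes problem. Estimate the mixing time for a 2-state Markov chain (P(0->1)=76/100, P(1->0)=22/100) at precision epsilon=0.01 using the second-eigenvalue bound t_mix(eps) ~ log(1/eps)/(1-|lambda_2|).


lambda_2 = |1 - p01 - p10| = |1 - 0.7600 - 0.2200| = 0.0200
t_mix ~ log(1/eps)/(1 - |lambda_2|)
= log(100)/(1 - 0.0200) = 4.6052/0.9800
= 4.6992

4.6992


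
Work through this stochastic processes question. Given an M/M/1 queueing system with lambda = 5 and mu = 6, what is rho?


rho = lambda/mu
= 5/6
= 0.8333

0.8333


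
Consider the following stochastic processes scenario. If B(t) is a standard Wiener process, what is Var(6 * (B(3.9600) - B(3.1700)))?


Var(alpha*(B(t)-B(s))) = alpha^2 * (t-s)
= 6^2 * (3.9600 - 3.1700)
= 36 * 0.7900
= 28.4400

28.4400


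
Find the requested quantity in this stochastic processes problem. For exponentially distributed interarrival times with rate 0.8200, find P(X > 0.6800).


P(X > t) = exp(-lambda * t)
= exp(-0.8200 * 0.6800)
= exp(-0.5576) = 0.5726

0.5726


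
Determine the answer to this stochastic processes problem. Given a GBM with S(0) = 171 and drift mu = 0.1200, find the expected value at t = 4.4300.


E[S(t)] = S(0) * exp(mu * t)
= 171 * exp(0.1200 * 4.4300)
= 171 * 1.7017
= 290.9826

290.9826


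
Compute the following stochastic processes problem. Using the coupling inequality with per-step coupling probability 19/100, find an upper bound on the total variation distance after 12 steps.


TV distance bound <= (1-delta)^n
= (1 - 0.1900)^12
= 0.8100^12
= 0.0798

0.0798


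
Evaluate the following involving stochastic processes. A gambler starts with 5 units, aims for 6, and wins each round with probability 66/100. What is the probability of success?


Gambler's ruin formula:
r = q/p = 0.3400/0.6600 = 0.5152
P(win) = (1 - r^i)/(1 - r^N)
= (1 - 0.5152^5)/(1 - 0.5152^6)
= 0.9821

0.9821


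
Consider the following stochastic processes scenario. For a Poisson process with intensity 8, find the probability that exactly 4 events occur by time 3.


P(N(t)=k) = (lambda*t)^k * exp(-lambda*t) / k!
lambda*t = 24
= 24^4 * exp(-24) / 4!
= 331776 * 3.7751e-11 / 24
= 5.2187e-07

5.2187e-07


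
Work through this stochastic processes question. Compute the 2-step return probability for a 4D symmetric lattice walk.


P(return in 2 steps) = P(reverse first step) = 1/(2d)
= 1/8
= 0.1250

0.1250


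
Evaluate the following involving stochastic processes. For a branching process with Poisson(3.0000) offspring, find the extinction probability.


Since mu = 3.0000 > 1, extinction prob q < 1.
Solve s = exp(mu*(s-1)) iteratively.
q = 0.0595

0.0595


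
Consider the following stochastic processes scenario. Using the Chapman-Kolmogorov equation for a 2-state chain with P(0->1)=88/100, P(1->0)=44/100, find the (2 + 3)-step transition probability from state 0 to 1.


P^5 = P^2 * P^3
Computing via matrix multiplication of the transition matrix.
Entry (0,1) of P^5 = 0.6689

0.6689


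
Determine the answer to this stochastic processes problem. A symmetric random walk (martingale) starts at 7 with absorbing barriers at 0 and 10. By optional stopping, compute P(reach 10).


By optional stopping theorem: E(M at tau) = M(0) = 7
P(hit 10)*10 + P(hit 0)*0 = 7
P(hit 10) = (7 - 0)/(10 - 0) = 7/10 = 0.7000

0.7000


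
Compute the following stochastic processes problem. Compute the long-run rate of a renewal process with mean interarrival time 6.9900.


Long-run renewal rate = 1/E(X)
= 1/6.9900
= 0.1431

0.1431


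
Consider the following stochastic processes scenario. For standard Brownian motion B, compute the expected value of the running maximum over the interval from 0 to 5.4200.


E(max B(s)) = sqrt(2t/pi)
= sqrt(2*5.4200/pi)
= sqrt(3.4505)
= 1.8575

1.8575


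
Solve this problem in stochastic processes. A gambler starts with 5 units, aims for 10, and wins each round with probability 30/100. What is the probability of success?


Gambler's ruin formula:
r = q/p = 0.7000/0.3000 = 2.3333
P(win) = (1 - r^i)/(1 - r^N)
= (1 - 2.3333^5)/(1 - 2.3333^10)
= 0.0143

0.0143


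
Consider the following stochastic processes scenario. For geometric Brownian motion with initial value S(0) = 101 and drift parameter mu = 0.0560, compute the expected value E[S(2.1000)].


E[S(t)] = S(0) * exp(mu * t)
= 101 * exp(0.0560 * 2.1000)
= 101 * 1.1248
= 113.6042

113.6042


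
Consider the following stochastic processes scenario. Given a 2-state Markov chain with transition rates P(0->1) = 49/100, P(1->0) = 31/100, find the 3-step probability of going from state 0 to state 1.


Computing P^3 by matrix multiplication.
P = [[0.5100, 0.4900], [0.3100, 0.6900]]
After raising P to the power 3:
P^3(0,1) = 0.6076

0.6076


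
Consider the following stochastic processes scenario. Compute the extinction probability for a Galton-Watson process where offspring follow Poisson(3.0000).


Since mu = 3.0000 > 1, extinction prob q < 1.
Solve s = exp(mu*(s-1)) iteratively.
q = 0.0595

0.0595


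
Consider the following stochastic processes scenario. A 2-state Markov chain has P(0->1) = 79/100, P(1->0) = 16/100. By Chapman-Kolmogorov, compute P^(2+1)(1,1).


P^3 = P^2 * P^1
Computing via matrix multiplication of the transition matrix.
Entry (1,1) of P^3 = 0.8316

0.8316


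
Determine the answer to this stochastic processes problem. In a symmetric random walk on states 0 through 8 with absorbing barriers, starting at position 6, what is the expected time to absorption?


For symmetric RW on 0,...,N with absorbing barriers, E(i) = i*(N-i)
E(6) = 6 * 2 = 12

12


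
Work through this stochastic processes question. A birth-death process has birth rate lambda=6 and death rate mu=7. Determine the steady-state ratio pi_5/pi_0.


For birth-death process, pi_n/pi_0 = (lambda/mu)^n
= (6/7)^5
= 0.4627

0.4627


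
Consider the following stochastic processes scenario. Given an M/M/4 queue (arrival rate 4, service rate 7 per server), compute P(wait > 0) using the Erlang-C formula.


a = lambda/mu = 0.5714
rho = a/c = 0.1429
Erlang-C formula applied:
C(c,a) = 0.0029

0.0029


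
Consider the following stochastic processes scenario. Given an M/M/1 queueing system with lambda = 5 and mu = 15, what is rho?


rho = lambda/mu
= 5/15
= 0.3333

0.3333


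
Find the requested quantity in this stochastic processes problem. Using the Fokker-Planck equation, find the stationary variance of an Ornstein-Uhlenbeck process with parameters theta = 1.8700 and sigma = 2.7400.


Stationary variance = sigma^2 / (2*theta)
= 2.7400^2 / (2*1.8700)
= 7.5076 / 3.7400
= 2.0074

2.0074


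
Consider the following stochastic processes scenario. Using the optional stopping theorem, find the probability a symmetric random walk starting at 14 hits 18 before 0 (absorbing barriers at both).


By optional stopping theorem: E(M at tau) = M(0) = 14
P(hit 18)*18 + P(hit 0)*0 = 14
P(hit 18) = (14 - 0)/(18 - 0) = 7/9 = 0.7778

0.7778


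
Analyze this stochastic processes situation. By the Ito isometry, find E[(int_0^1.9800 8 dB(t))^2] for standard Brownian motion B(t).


By Ito isometry: E[(int f dB)^2] = int f^2 dt
= 8^2 * 1.9800
= 64 * 1.9800 = 126.7200

126.7200


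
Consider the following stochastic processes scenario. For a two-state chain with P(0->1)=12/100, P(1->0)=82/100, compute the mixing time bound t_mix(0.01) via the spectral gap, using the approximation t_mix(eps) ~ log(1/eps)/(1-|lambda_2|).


lambda_2 = |1 - p01 - p10| = |1 - 0.1200 - 0.8200| = 0.0600
t_mix ~ log(1/eps)/(1 - |lambda_2|)
= log(100)/(1 - 0.0600) = 4.6052/0.9400
= 4.8991

4.8991


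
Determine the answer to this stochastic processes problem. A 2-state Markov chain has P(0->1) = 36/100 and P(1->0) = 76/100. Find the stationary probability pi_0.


Stationary distribution: pi_0 = p10/(p01+p10), pi_1 = p01/(p01+p10)
p01 = 0.3600, p10 = 0.7600
pi_0 = 0.6786

0.6786


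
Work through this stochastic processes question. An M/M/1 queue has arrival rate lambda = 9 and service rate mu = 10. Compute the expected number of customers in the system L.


rho = 9/10 = 0.9000
L = rho/(1-rho)
= 0.9000/0.1000
= 9.0000

9.0000


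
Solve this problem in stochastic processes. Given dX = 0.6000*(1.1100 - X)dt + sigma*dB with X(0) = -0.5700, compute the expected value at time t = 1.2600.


E[X(t)] = mu + (X(0) - mu)*exp(-theta*t)
= 1.1100 + (-0.5700 - 1.1100)*exp(-0.6000*1.2600)
= 1.1100 + -1.6800 * 0.4695
= 0.3212

0.3212


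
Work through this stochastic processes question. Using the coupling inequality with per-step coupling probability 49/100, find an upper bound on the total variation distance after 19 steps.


TV distance bound <= (1-delta)^n
= (1 - 0.4900)^19
= 0.5100^19
= 2.7786e-06

2.7786e-06


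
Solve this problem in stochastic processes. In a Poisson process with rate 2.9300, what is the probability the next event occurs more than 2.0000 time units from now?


P(X > t) = exp(-lambda * t)
= exp(-2.9300 * 2.0000)
= exp(-5.8600) = 0.0029

0.0029


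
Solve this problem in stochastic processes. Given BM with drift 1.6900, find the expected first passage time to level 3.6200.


Expected first passage time = a/mu
= 3.6200/1.6900
= 2.1420

2.1420


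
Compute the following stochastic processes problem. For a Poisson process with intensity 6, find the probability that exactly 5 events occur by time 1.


P(N(t)=k) = (lambda*t)^k * exp(-lambda*t) / k!
lambda*t = 6
= 6^5 * exp(-6) / 5!
= 7776 * 0.0025 / 120
= 0.1606

0.1606


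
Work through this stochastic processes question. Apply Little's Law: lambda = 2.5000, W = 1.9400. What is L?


Little's Law: L = lambda * W
= 2.5000 * 1.9400
= 4.8500

4.8500


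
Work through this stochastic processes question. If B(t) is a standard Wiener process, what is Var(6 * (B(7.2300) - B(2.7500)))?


Var(alpha*(B(t)-B(s))) = alpha^2 * (t-s)
= 6^2 * (7.2300 - 2.7500)
= 36 * 4.4800
= 161.2800

161.2800


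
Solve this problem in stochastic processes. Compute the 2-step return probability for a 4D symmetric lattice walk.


P(return in 2 steps) = P(reverse first step) = 1/(2d)
= 1/8
= 0.1250

0.1250


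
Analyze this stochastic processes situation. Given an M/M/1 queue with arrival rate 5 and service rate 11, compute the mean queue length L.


rho = 5/11 = 0.4545
L = rho/(1-rho)
= 0.4545/0.5455
= 0.8333

0.8333


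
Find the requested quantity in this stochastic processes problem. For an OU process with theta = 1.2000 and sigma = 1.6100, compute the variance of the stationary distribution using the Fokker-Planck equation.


Stationary variance = sigma^2 / (2*theta)
= 1.6100^2 / (2*1.2000)
= 2.5921 / 2.4000
= 1.0800

1.0800


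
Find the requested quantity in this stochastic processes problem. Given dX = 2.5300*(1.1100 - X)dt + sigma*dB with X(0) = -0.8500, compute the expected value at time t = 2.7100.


E[X(t)] = mu + (X(0) - mu)*exp(-theta*t)
= 1.1100 + (-0.8500 - 1.1100)*exp(-2.5300*2.7100)
= 1.1100 + -1.9600 * 0.0011
= 1.1079

1.1079


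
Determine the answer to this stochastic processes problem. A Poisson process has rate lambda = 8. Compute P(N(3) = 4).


P(N(t)=k) = (lambda*t)^k * exp(-lambda*t) / k!
lambda*t = 24
= 24^4 * exp(-24) / 4!
= 331776 * 3.7751e-11 / 24
= 5.2187e-07

5.2187e-07


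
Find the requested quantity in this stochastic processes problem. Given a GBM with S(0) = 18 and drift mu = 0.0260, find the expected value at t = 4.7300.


E[S(t)] = S(0) * exp(mu * t)
= 18 * exp(0.0260 * 4.7300)
= 18 * 1.1309
= 20.3555

20.3555


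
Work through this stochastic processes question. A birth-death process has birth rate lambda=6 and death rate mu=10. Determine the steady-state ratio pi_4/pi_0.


For birth-death process, pi_n/pi_0 = (lambda/mu)^n
= (6/10)^4
= 0.1296

0.1296


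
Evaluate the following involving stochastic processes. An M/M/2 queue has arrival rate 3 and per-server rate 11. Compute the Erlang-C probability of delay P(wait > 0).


a = lambda/mu = 0.2727
rho = a/c = 0.1364
Erlang-C formula applied:
C(c,a) = 0.0327

0.0327


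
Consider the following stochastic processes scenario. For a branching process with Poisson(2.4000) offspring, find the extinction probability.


Since mu = 2.4000 > 1, extinction prob q < 1.
Solve s = exp(mu*(s-1)) iteratively.
q = 0.1214

0.1214


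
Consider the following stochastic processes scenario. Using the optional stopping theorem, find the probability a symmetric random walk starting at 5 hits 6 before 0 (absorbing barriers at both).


By optional stopping theorem: E(M at tau) = M(0) = 5
P(hit 6)*6 + P(hit 0)*0 = 5
P(hit 6) = (5 - 0)/(6 - 0) = 5/6 = 0.8333

0.8333


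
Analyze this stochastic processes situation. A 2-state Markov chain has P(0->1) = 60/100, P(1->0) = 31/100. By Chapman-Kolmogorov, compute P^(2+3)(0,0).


P^5 = P^2 * P^3
Computing via matrix multiplication of the transition matrix.
Entry (0,0) of P^5 = 0.3407

0.3407


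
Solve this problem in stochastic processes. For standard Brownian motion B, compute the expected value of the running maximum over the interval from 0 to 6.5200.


E(max B(s)) = sqrt(2t/pi)
= sqrt(2*6.5200/pi)
= sqrt(4.1508)
= 2.0373

2.0373


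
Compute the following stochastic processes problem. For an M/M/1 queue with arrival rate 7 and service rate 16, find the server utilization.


rho = lambda/mu
= 7/16
= 0.4375

0.4375


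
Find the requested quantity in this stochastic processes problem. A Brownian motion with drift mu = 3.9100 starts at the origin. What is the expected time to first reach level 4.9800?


Expected first passage time = a/mu
= 4.9800/3.9100
= 1.2737

1.2737


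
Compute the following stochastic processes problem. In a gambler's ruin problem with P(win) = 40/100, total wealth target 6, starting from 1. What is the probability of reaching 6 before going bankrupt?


Gambler's ruin formula:
r = q/p = 0.6000/0.4000 = 1.5000
P(win) = (1 - r^i)/(1 - r^N)
= (1 - 1.5000^1)/(1 - 1.5000^6)
= 0.0481

0.0481


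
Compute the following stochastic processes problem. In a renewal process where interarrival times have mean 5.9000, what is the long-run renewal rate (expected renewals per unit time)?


Long-run renewal rate = 1/E(X)
= 1/5.9000
= 0.1695

0.1695


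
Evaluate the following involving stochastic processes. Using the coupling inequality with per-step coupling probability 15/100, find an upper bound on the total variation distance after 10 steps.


TV distance bound <= (1-delta)^n
= (1 - 0.1500)^10
= 0.8500^10
= 0.1969

0.1969


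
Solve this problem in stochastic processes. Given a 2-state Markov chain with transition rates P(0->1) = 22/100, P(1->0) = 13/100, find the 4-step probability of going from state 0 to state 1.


Computing P^4 by matrix multiplication.
P = [[0.7800, 0.2200], [0.1300, 0.8700]]
After raising P to the power 4:
P^4(0,1) = 0.5164

0.5164


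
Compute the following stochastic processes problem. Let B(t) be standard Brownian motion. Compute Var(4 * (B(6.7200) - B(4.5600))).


Var(alpha*(B(t)-B(s))) = alpha^2 * (t-s)
= 4^2 * (6.7200 - 4.5600)
= 16 * 2.1600
= 34.5600

34.5600


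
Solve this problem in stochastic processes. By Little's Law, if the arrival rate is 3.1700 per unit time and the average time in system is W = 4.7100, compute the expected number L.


Little's Law: L = lambda * W
= 3.1700 * 4.7100
= 14.9307

14.9307


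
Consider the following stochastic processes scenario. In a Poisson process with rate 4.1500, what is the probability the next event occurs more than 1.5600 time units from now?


P(X > t) = exp(-lambda * t)
= exp(-4.1500 * 1.5600)
= exp(-6.4740) = 0.0015

0.0015


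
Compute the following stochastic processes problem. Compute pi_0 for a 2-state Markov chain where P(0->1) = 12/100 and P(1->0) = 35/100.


Stationary distribution: pi_0 = p10/(p01+p10), pi_1 = p01/(p01+p10)
p01 = 0.1200, p10 = 0.3500
pi_0 = 0.7447

0.7447


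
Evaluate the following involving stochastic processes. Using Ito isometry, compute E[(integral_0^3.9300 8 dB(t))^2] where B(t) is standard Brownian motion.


By Ito isometry: E[(int f dB)^2] = int f^2 dt
= 8^2 * 3.9300
= 64 * 3.9300 = 251.5200

251.5200


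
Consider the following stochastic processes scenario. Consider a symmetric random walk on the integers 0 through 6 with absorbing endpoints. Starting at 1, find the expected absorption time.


For symmetric RW on 0,...,N with absorbing barriers, E(i) = i*(N-i)
E(1) = 1 * 5 = 5

5


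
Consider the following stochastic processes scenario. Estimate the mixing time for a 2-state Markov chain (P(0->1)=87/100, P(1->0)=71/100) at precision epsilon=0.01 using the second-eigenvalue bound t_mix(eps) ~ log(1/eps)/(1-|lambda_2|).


lambda_2 = |1 - p01 - p10| = |1 - 0.8700 - 0.7100| = 0.5800
t_mix ~ log(1/eps)/(1 - |lambda_2|)
= log(100)/(1 - 0.5800) = 4.6052/0.4200
= 10.9647

10.9647


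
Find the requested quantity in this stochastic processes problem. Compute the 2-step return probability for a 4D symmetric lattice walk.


P(return in 2 steps) = P(reverse first step) = 1/(2d)
= 1/8
= 0.1250

0.1250


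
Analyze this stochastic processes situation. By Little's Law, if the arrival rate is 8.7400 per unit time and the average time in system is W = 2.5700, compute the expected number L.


Little's Law: L = lambda * W
= 8.7400 * 2.5700
= 22.4618

22.4618


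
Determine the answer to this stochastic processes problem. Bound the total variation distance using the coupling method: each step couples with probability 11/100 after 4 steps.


TV distance bound <= (1-delta)^n
= (1 - 0.1100)^4
= 0.8900^4
= 0.6274

0.6274


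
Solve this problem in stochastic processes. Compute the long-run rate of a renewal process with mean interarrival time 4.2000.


Long-run renewal rate = 1/E(X)
= 1/4.2000
= 0.2381

0.2381


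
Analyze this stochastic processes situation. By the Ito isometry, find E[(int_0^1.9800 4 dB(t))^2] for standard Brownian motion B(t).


By Ito isometry: E[(int f dB)^2] = int f^2 dt
= 4^2 * 1.9800
= 16 * 1.9800 = 31.6800

31.6800


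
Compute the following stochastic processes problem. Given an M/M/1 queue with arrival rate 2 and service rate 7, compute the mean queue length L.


rho = 2/7 = 0.2857
L = rho/(1-rho)
= 0.2857/0.7143
= 0.4000

0.4000


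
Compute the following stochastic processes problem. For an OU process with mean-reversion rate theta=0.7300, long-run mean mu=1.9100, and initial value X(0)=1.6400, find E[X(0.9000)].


E[X(t)] = mu + (X(0) - mu)*exp(-theta*t)
= 1.9100 + (1.6400 - 1.9100)*exp(-0.7300*0.9000)
= 1.9100 + -0.2700 * 0.5184
= 1.7700

1.7700


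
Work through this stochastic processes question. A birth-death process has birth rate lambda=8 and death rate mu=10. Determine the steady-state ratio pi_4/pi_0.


For birth-death process, pi_n/pi_0 = (lambda/mu)^n
= (8/10)^4
= 0.4096

0.4096


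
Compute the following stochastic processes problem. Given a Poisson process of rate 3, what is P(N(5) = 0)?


P(N(t)=k) = (lambda*t)^k * exp(-lambda*t) / k!
lambda*t = 15
= 15^0 * exp(-15) / 0!
= 1 * 3.0590e-07 / 1
= 3.0590e-07

3.0590e-07


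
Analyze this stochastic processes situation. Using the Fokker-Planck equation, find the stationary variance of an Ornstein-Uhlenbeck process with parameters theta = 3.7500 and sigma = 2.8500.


Stationary variance = sigma^2 / (2*theta)
= 2.8500^2 / (2*3.7500)
= 8.1225 / 7.5000
= 1.0830

1.0830


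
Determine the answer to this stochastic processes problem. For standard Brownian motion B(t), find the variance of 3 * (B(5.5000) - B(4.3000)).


Var(alpha*(B(t)-B(s))) = alpha^2 * (t-s)
= 3^2 * (5.5000 - 4.3000)
= 9 * 1.2000
= 10.8000

10.8000


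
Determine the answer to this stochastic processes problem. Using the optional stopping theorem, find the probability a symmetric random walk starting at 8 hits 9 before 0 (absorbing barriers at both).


By optional stopping theorem: E(M at tau) = M(0) = 8
P(hit 9)*9 + P(hit 0)*0 = 8
P(hit 9) = (8 - 0)/(9 - 0) = 8/9 = 0.8889

0.8889


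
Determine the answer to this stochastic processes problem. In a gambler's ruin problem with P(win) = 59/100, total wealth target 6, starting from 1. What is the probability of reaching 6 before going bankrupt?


Gambler's ruin formula:
r = q/p = 0.4100/0.5900 = 0.6949
P(win) = (1 - r^i)/(1 - r^N)
= (1 - 0.6949^1)/(1 - 0.6949^6)
= 0.3438

0.3438


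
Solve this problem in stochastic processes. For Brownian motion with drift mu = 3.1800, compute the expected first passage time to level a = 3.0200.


Expected first passage time = a/mu
= 3.0200/3.1800
= 0.9497

0.9497


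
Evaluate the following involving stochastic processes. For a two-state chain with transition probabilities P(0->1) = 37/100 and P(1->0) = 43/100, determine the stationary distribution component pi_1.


Stationary distribution: pi_0 = p10/(p01+p10), pi_1 = p01/(p01+p10)
p01 = 0.3700, p10 = 0.4300
pi_1 = 0.4625

0.4625


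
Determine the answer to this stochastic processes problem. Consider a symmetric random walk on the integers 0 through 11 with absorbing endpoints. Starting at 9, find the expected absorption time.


For symmetric RW on 0,...,N with absorbing barriers, E(i) = i*(N-i)
E(9) = 9 * 2 = 18

18


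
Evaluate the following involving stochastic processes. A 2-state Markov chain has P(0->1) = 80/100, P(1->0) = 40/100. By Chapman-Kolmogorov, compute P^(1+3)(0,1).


P^4 = P^1 * P^3
Computing via matrix multiplication of the transition matrix.
Entry (0,1) of P^4 = 0.6656

0.6656


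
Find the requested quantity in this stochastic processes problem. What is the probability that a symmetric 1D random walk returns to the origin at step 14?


P(S(14) = 0) = C(14,7) / 4^7
= 3432 / 16384
= 0.2095

0.2095
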